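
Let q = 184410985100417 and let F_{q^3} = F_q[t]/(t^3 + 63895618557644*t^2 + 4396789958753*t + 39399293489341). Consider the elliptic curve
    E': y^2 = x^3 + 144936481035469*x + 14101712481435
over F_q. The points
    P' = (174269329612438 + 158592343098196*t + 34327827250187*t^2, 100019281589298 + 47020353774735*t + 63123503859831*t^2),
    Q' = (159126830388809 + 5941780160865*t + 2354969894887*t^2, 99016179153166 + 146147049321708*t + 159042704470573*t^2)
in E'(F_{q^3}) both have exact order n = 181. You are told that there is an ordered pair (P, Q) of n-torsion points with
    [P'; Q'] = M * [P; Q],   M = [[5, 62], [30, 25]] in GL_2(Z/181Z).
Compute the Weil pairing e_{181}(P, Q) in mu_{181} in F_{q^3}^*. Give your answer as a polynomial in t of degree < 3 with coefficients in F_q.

104241895041012 + 55879268170260*t + 20687653490324*t^2

The 181-Weil pairing on E[181] over F_{184410985100417} is alternating-bilinear: e_{181}(P',Q') = e_{181}(P,Q)^det(M).
Inverting 75 mod 181: 70. Thus e_{181}(P,Q) = e(P',Q')^{70}.
Build f_{181,P'} and f_{181,Q'} via the 8-bit ladder of 181=10110101_2; evaluate at shifted divisors; quotient in F_{184410985100417^3}.
Miller gives e_{181}(P',Q') = 127752894327528 + 115960031000122*t + 19885063567445*t^2 in F_{184410985100417^3}.
Raise to 70: e(P,Q) = 104241895041012 + 55879268170260*t + 20687653490324*t^2 in mu_{181}.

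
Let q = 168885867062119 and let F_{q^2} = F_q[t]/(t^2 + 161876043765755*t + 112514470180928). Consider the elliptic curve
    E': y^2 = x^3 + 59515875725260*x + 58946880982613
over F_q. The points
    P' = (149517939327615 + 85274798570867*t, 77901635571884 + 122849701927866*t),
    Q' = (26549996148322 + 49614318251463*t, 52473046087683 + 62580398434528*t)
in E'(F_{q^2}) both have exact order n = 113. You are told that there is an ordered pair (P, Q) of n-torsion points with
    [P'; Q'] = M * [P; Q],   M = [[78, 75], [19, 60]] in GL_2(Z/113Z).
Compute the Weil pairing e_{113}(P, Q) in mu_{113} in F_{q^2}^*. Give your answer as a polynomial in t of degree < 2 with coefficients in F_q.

The 113-Weil pairing on E[113] over F_{168885867062119} is alternating-bilinear: e_{113}(P',Q') = e_{113}(P,Q)^det(M).
78*60 - 75*19 = 3255; reduced mod 113: det = 91, inverse 77.
Miller loop for e_{113} over F_{168885867062119^2}: bits of 113 = 1110001; 6 double steps + 3 add steps, l/v at each.
f_P(D_Q)/f_Q(D_P) = 139969213952002 + 56247218940655*t.
Finally e_{113}(P,Q) = 152068345384503 + 167029830451570*t.

152068345384503 + 167029830451570*t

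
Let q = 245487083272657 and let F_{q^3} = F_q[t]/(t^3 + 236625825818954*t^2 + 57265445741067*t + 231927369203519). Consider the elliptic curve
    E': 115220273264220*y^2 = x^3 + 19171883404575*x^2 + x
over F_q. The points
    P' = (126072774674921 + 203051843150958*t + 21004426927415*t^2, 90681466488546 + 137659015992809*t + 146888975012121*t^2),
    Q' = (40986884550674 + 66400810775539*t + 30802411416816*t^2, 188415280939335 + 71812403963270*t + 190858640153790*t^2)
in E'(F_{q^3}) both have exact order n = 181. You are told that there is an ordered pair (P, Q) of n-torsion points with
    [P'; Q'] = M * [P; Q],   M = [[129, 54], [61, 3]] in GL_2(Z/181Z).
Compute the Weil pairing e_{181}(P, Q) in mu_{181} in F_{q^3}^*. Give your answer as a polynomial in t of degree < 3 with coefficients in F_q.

75331325835014 + 4172670254938*t + 198532588568721*t^2

Since e_{181}(P,P)=e_{181}(Q,Q)=1 and e_{181}(Q,P)=e_{181}(P,Q)^{-1}, expanding e_{181}(129*P + 54*Q,61*P + 3*Q) leaves e(P,Q)^det(M).
det M = 129*3 - 54*61 = -2907 = 170 (mod 181); 170^{-1} = 148 (mod 181).
Undo Montgomery via alpha=89347866050230, beta=120042353503867: (a',b')=(45040235466802,0) over F_{245487083272657}.
n = 181 = (10110101)_2 (8 bits, wt 5); accumulate f_{181,P'}(Q'+S)/f_{181,P'}(S) along the 7-step ladder.
Result: e(P',Q') = 82114865846609 + 99164418428212*t + 77104176890004*t^2.
Thus e_{181}(P,Q) = 75331325835014 + 4172670254938*t + 198532588568721*t^2.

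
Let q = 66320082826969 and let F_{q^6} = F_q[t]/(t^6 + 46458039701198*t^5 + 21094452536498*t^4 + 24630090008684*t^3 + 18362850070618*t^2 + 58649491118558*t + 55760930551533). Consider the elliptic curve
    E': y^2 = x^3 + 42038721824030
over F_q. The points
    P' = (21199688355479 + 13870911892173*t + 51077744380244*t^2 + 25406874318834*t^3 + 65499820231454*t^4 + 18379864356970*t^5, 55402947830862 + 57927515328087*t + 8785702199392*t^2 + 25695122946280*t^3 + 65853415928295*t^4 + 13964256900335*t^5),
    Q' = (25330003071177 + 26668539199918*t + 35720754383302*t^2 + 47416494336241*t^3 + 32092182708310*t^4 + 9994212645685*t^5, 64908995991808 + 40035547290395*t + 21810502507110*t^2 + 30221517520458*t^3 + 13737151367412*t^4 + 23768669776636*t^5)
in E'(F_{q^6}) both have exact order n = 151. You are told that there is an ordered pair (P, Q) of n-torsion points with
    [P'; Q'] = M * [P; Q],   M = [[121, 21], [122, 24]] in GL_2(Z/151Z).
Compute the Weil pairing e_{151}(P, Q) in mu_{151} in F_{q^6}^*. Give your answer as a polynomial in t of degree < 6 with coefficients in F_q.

61766511185360 + 40576849154688*t + 57414844120065*t^2 + 29701419663160*t^3 + 21041326112646*t^4 + 38754132943086*t^5

Since e_{151}(P,P)=e_{151}(Q,Q)=1 and e_{151}(Q,P)=e_{151}(P,Q)^{-1}, expanding e_{151}(121*P + 21*Q,122*P + 24*Q) leaves e(P,Q)^det(M).
det(M) mod 151 = 40; its inverse in (Z/151)^* is 34 (check: 40*34 mod 151 = 1).
Double-and-add over 10010111: 8-1 doublings, 5-1 additions; each step l_{T,T}/v_{2T} or l_{T,P'}/v at Q'+S for random S.
So e_{151}(P',Q') = 9399179379368 + 36200539020195*t + 18756911528616*t^2 + 56118105356803*t^3 + 51701091797966*t^4 + 63795177810418*t^5.
e_{151}(P,Q) = (9399179379368 + 36200539020195*t + 18756911528616*t^2 + 56118105356803*t^3 + 51701091797966*t^4 + 63795177810418*t^5)^{34} = 61766511185360 + 40576849154688*t + 57414844120065*t^2 + 29701419663160*t^3 + 21041326112646*t^4 + 38754132943086*t^5.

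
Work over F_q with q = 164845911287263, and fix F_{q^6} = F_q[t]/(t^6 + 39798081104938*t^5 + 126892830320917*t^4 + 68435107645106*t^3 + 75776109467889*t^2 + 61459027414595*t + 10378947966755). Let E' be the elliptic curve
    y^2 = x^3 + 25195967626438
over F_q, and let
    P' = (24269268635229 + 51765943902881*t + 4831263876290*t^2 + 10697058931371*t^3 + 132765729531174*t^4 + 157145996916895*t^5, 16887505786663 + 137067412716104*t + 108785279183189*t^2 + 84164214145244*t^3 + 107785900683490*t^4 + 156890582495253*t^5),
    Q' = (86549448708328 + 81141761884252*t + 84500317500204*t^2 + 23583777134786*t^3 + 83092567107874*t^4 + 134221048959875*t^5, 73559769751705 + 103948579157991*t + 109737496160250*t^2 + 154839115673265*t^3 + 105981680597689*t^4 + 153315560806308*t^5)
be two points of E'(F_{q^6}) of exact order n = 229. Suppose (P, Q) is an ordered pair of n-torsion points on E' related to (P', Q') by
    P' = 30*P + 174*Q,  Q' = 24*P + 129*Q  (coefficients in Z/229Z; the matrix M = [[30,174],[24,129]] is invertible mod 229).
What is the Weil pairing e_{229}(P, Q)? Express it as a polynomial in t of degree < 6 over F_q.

Since e_{229}(P,P)=e_{229}(Q,Q)=1 and e_{229}(Q,P)=e_{229}(P,Q)^{-1}, expanding e_{229}(30*P + 174*Q,24*P + 129*Q) leaves e(P,Q)^det(M).
Hence e(P,Q) = e(P',Q')^{113} where 113 = 152^{-1} mod 229.
Double-and-add over 11100101: 8-1 doublings, 5-1 additions; each step l_{T,T}/v_{2T} or l_{T,P'}/v at Q'+S for random S.
The quotient is 50644122661729 + 96001154110964*t + 82877752097784*t^2 + 5703914763436*t^3 + 78926200194976*t^4 + 17104074837215*t^5.
Raise to 113: e(P,Q) = 126835152583552 + 84737336181371*t + 160834439255382*t^2 + 86673091154452*t^3 + 120328915918712*t^4 + 24667703042848*t^5 in mu_{229}.

126835152583552 + 84737336181371*t + 160834439255382*t^2 + 86673091154452*t^3 + 120328915918712*t^4 + 24667703042848*t^5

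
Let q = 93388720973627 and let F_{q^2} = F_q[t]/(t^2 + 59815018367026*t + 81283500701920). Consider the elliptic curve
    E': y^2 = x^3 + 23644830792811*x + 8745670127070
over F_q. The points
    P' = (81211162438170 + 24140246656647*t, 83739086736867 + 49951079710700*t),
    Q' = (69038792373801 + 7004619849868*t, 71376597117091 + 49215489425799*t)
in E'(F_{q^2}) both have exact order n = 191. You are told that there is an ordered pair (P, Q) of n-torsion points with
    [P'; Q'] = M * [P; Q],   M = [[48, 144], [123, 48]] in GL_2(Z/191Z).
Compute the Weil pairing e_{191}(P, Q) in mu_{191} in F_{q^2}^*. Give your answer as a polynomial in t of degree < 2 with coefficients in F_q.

e_{191}(aP+bQ,cP+dQ) = e_{191}(P,Q)^(ad-bc); with (a,b,c,d)=(48,144,123,48) this gives the det-191 law.
det(M) mod 191 = 63; its inverse in (Z/191)^* is 94 (check: 63*94 mod 191 = 1).
Miller loop for e_{191} over F_{93388720973627^2}: bits of 191 = 10111111; 7 double steps + 6 add steps, l/v at each.
Miller gives e_{191}(P',Q') = 83354640786546 + 81221122566005*t in F_{93388720973627^2}.
Hence e(P,Q) = 47019440440445 + 8633258227111*t in F_{93388720973627^2}^*.

47019440440445 + 8633258227111*t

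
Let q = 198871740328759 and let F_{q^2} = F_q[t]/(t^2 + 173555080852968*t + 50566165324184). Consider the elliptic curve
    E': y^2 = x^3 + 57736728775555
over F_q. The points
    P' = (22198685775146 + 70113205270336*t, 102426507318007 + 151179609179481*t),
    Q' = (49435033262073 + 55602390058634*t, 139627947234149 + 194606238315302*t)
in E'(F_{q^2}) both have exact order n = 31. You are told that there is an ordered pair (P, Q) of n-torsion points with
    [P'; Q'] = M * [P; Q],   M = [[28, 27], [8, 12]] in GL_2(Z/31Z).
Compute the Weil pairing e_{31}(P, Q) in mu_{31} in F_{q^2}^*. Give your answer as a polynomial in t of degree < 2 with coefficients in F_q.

e_{31}(aP+bQ,cP+dQ) = e_{31}(P,Q)^(ad-bc); with (a,b,c,d)=(28,27,8,12) this gives the det-31 law.
det(M) mod 31 = 27; its inverse in (Z/31)^* is 23 (check: 27*23 mod 31 = 1).
Build f_{31,P'} and f_{31,Q'} via the 5-bit ladder of 31=11111_2; evaluate at shifted divisors; quotient in F_{198871740328759^2}.
Result: e(P',Q') = 179194276351458 + 7036706831607*t.
Raise to 23: e(P,Q) = 158410831844244 + 22820940906534*t in mu_{31}.

158410831844244 + 22820940906534*t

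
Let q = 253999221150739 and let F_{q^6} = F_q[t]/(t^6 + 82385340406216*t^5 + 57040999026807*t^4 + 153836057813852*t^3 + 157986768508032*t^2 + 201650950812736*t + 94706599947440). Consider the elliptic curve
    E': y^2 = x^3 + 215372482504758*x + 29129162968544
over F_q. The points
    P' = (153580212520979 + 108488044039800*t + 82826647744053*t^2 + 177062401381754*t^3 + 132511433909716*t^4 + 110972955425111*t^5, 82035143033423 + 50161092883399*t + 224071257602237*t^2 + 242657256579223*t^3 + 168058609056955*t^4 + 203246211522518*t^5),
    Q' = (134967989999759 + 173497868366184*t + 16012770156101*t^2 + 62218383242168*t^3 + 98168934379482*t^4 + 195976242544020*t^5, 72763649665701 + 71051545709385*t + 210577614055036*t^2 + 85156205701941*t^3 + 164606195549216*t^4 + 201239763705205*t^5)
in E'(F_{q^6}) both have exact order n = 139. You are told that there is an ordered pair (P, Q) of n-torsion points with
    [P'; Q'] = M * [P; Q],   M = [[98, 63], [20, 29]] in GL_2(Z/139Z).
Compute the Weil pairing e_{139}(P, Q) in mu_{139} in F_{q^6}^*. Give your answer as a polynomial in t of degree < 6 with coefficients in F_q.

Under M = [[98,63],[20,29]] in GL_2(Z/139), e_{139}(P',Q') = e_{139}(P,Q)^(98*29-63*20 mod 139).
Hence e(P,Q) = e(P',Q')^{21} where 21 = 53^{-1} mod 139.
Run Miller on y^2=x^3+215372482504758*x+29129162968544 over F_{253999221150739}: ladder 10001011 (8 bits); e = f_P(D_Q)/f_Q(D_P).
e_{139}(P',Q') = 61824643009913 + 229728346029040*t + 13985220879510*t^2 + 81844057683873*t^3 + 59108543614908*t^4 + 49335378687387*t^5.
Hence e(P,Q) = 34002942532373 + 11597400493774*t + 201439059380035*t^2 + 45685434713868*t^3 + 111695535920270*t^4 + 28737164420097*t^5 in F_{253999221150739^6}^*.

34002942532373 + 11597400493774*t + 201439059380035*t^2 + 45685434713868*t^3 + 111695535920270*t^4 + 28737164420097*t^5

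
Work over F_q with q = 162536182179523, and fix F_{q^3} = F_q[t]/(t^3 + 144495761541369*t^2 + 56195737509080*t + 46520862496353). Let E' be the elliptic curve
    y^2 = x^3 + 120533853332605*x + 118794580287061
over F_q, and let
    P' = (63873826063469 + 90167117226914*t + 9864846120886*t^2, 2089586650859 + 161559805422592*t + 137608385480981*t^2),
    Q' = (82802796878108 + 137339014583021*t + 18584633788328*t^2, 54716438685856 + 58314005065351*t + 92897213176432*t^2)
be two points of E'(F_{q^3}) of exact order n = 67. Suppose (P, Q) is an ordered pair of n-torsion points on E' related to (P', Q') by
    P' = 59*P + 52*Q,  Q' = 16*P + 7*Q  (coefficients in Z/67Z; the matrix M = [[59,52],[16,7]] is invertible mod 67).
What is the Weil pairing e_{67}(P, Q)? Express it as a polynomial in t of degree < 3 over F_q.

69673575165440 + 76892145025302*t + 131238567095599*t^2

Since e_{67}(P,P)=e_{67}(Q,Q)=1 and e_{67}(Q,P)=e_{67}(P,Q)^{-1}, expanding e_{67}(59*P + 52*Q,16*P + 7*Q) leaves e(P,Q)^det(M).
det M = 59*7 - 52*16 = -419 = 50 (mod 67); 50^{-1} = 63 (mod 67).
Run Miller on y^2=x^3+120533853332605*x+118794580287061 over F_{162536182179523}: ladder 1000011 (7 bits); e = f_P(D_Q)/f_Q(D_P).
Miller gives e_{67}(P',Q') = 117400526393123 + 46982973187281*t + 67225327595358*t^2 in F_{162536182179523^3}.
Finally e_{67}(P,Q) = 69673575165440 + 76892145025302*t + 131238567095599*t^2.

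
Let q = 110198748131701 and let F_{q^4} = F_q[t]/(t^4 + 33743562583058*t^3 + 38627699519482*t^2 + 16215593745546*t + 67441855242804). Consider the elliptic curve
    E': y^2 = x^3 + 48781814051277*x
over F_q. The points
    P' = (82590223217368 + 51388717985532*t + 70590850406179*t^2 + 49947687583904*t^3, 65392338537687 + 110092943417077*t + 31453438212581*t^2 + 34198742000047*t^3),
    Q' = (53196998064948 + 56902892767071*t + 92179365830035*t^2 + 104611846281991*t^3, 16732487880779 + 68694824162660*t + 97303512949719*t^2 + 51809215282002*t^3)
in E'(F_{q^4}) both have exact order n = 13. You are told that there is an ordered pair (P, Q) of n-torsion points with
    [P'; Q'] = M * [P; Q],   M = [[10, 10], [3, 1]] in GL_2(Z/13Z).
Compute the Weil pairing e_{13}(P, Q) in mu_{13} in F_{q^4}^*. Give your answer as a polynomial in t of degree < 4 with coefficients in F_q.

Since e_{13}(P,P)=e_{13}(Q,Q)=1 and e_{13}(Q,P)=e_{13}(P,Q)^{-1}, expanding e_{13}(10*P + 10*Q,3*P + 1*Q) leaves e(P,Q)^det(M).
det(M) mod 13 = 6; its inverse in (Z/13)^* is 11 (check: 6*11 mod 13 = 1).
Miller loop for e_{13} over F_{110198748131701^4}: bits of 13 = 1101; 3 double steps + 2 add steps, l/v at each.
f_P(D_Q)/f_Q(D_P) = 62084162675701 + 85597706652428*t + 14434357694518*t^2 + 92548092284605*t^3.
Hence e(P,Q) = 55258625113026 + 36435633474161*t + 9959775701912*t^2 + 69380015637428*t^3 in F_{110198748131701^4}^*.

55258625113026 + 36435633474161*t + 9959775701912*t^2 + 69380015637428*t^3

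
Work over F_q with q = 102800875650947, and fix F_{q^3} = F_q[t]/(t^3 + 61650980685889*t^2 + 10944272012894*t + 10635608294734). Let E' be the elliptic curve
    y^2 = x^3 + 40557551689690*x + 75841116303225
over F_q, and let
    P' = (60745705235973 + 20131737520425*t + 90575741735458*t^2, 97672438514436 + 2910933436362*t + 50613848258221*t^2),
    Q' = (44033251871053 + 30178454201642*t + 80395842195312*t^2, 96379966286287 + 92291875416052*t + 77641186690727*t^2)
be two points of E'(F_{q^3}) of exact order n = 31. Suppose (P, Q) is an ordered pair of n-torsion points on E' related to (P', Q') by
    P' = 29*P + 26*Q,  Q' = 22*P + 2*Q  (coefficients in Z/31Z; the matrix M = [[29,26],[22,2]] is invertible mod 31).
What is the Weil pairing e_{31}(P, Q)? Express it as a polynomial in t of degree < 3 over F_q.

91876937646452 + 92919795859966*t + 2083497312697*t^2

Since e_{31}(P,P)=e_{31}(Q,Q)=1 and e_{31}(Q,P)=e_{31}(P,Q)^{-1}, expanding e_{31}(29*P + 26*Q,22*P + 2*Q) leaves e(P,Q)^det(M).
29*2 - 26*22 = -514; reduced mod 31: det = 13, inverse 12.
5-bit Miller (11111) on E'/F_{102800875650947} with a'=40557551689690, b'=75841116303225: accumulate tangent/chord ratios at Q'+S and P'+S'.
Result: e(P',Q') = 10093495967438 + 76343836316592*t + 43028919501039*t^2.
Thus e_{31}(P,Q) = 91876937646452 + 92919795859966*t + 2083497312697*t^2.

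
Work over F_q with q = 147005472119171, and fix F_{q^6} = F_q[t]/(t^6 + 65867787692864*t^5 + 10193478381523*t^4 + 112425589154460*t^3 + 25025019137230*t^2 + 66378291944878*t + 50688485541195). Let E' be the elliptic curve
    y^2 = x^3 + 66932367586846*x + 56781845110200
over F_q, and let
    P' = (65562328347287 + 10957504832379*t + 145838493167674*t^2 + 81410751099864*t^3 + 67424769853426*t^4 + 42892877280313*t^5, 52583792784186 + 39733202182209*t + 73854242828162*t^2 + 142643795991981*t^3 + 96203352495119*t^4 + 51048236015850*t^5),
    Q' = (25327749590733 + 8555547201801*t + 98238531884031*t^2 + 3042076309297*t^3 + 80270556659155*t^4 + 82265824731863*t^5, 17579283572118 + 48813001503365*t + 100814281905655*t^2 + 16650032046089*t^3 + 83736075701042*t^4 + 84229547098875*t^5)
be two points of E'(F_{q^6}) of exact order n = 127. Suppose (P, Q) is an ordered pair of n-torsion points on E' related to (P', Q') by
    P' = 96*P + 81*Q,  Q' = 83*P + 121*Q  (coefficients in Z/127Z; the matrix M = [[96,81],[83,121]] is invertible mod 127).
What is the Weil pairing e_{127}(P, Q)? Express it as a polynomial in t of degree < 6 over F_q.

77796835340869 + 76228135852051*t + 33351859457678*t^2 + 8432645747308*t^3 + 48240845935701*t^4 + 8011295660701*t^5

e_{127} is bilinear + alternating on E[127], so e_{127}(96*P + 81*Q, 83*P + 121*Q) = e_{127}(P,Q)^(96*121-81*83).
det(M) mod 127 = 67; its inverse in (Z/127)^* is 91 (check: 67*91 mod 127 = 1).
n = 127 = (1111111)_2 (7 bits, wt 7); accumulate f_{127,P'}(Q'+S)/f_{127,P'}(S) along the 6-step ladder.
The quotient is 14585853716292 + 84085725495309*t + 57712734685138*t^2 + 87158816411406*t^3 + 126147371618795*t^4 + 43973500544138*t^5.
(14585853716292 + 84085725495309*t + 57712734685138*t^2 + 87158816411406*t^3 + 126147371618795*t^4 + 43973500544138*t^5)^{91} mod (147005472119171,f) = 77796835340869 + 76228135852051*t + 33351859457678*t^2 + 8432645747308*t^3 + 48240845935701*t^4 + 8011295660701*t^5.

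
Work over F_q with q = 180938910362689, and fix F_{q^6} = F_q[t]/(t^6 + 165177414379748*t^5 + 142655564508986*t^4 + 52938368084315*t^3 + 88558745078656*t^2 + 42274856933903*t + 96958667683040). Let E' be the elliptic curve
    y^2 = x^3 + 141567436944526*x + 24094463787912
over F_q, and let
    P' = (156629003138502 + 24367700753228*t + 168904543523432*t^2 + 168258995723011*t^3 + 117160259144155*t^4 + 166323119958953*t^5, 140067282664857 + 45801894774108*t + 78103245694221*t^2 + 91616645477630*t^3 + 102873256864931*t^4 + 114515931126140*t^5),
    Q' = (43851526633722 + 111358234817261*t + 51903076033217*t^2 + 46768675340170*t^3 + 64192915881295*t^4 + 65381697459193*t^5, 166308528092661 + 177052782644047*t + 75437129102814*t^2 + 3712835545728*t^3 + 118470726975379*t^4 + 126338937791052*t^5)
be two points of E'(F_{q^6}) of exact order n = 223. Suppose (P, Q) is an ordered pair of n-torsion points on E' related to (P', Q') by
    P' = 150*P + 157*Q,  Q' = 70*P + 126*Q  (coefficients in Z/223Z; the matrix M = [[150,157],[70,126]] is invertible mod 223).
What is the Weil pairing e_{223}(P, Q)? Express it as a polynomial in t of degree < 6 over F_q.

16630894132351 + 78157028313591*t + 53925284426347*t^2 + 56183491992559*t^3 + 88933732981799*t^4 + 93162708934435*t^5

Alternating bilinearity on E[223] (values in mu_{223} in F_{180938910362689^6}) gives e(P',Q') = e(P,Q)^det(M).
Inverting 105 mod 223: 17. Thus e_{223}(P,Q) = e(P',Q')^{17}.
Run Miller on y^2=x^3+141567436944526*x+24094463787912 over F_{180938910362689}: ladder 11011111 (8 bits); e = f_P(D_Q)/f_Q(D_P).
e_{223}(P',Q') = 150820714796741 + 100124289167955*t + 80078168422004*t^2 + 77361975113013*t^3 + 152200522384240*t^4 + 163661615159522*t^5.
Thus e_{223}(P,Q) = 16630894132351 + 78157028313591*t + 53925284426347*t^2 + 56183491992559*t^3 + 88933732981799*t^4 + 93162708934435*t^5.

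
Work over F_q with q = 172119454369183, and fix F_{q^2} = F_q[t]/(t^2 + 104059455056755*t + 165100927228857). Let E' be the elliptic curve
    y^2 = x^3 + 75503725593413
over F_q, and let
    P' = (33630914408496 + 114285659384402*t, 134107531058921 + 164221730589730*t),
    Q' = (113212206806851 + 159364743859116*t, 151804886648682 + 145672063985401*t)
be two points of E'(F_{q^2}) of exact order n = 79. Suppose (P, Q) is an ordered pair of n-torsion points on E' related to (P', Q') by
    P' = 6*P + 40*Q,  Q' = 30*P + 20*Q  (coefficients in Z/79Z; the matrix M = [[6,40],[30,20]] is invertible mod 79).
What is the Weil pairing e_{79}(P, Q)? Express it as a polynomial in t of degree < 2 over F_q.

The 79-Weil pairing on E[79] over F_{172119454369183} is alternating-bilinear: e_{79}(P',Q') = e_{79}(P,Q)^det(M).
Hence e(P,Q) = e(P',Q')^{76} where 76 = 26^{-1} mod 79.
Build f_{79,P'} and f_{79,Q'} via the 7-bit ladder of 79=1001111_2; evaluate at shifted divisors; quotient in F_{172119454369183^2}.
e_{79}(P',Q') = 13361746674048 + 81719262004611*t.
e_{79}(P,Q) = (13361746674048 + 81719262004611*t)^{76} = 9339065143508 + 38672860086261*t.

9339065143508 + 38672860086261*t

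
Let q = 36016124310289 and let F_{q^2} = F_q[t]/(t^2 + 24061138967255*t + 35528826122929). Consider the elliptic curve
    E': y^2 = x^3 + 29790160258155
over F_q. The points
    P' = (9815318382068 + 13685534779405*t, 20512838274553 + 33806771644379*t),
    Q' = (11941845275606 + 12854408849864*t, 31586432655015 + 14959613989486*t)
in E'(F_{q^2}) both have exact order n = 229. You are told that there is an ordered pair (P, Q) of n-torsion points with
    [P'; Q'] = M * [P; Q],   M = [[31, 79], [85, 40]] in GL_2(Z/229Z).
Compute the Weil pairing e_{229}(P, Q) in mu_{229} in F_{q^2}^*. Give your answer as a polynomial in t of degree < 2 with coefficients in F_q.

31320672178366 + 28018986370229*t

Alternating bilinearity on E[229] (values in mu_{229} in F_{36016124310289^2}) gives e(P',Q') = e(P,Q)^det(M).
det M = 31*40 - 79*85 = -5475 = 21 (mod 229); 21^{-1} = 120 (mod 229).
Double-and-add over 11100101: 8-1 doublings, 5-1 additions; each step l_{T,T}/v_{2T} or l_{T,P'}/v at Q'+S for random S.
So e_{229}(P',Q') = 5387349403901 + 12734336741052*t.
(5387349403901 + 12734336741052*t)^{120} mod (36016124310289,f) = 31320672178366 + 28018986370229*t.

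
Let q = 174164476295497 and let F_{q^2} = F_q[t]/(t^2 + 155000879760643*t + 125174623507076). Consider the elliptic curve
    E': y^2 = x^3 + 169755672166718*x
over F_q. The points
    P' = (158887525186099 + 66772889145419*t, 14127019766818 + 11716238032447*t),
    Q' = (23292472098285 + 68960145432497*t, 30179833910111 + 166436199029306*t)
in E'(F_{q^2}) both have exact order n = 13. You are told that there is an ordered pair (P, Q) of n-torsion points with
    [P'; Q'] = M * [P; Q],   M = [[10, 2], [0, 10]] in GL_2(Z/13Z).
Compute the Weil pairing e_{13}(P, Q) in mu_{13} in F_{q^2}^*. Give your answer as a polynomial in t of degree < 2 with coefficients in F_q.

e_{13} is bilinear + alternating on E[13], so e_{13}(10*P + 2*Q, 10*Q) = e_{13}(P,Q)^(10*10-2*0).
So e_{13}(P,Q) = e_{13}(P',Q')^{3}, since 9*3 = 1 mod 13.
Double-and-add over 1101: 4-1 doublings, 3-1 additions; each step l_{T,T}/v_{2T} or l_{T,P'}/v at Q'+S for random S.
f_P(D_Q)/f_Q(D_P) = 143748823299428 + 89728815881842*t.
Hence e(P,Q) = 48970340764859 + 89061590302881*t in F_{174164476295497^2}^*.

48970340764859 + 89061590302881*t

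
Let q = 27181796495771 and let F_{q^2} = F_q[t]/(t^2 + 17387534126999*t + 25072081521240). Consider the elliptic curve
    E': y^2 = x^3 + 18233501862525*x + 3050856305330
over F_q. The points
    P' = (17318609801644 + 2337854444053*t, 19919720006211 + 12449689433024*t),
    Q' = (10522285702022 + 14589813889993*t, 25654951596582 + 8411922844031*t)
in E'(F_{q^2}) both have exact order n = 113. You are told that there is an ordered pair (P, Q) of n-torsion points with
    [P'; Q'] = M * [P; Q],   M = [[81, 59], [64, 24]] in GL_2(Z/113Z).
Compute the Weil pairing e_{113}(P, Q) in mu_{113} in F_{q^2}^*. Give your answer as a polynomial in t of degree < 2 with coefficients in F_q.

Since e_{113}(P,P)=e_{113}(Q,Q)=1 and e_{113}(Q,P)=e_{113}(P,Q)^{-1}, expanding e_{113}(81*P + 59*Q,64*P + 24*Q) leaves e(P,Q)^det(M).
det M = 81*24 - 59*64 = -1832 = 89 (mod 113); 89^{-1} = 80 (mod 113).
Build f_{113,P'} and f_{113,Q'} via the 7-bit ladder of 113=1110001_2; evaluate at shifted divisors; quotient in F_{27181796495771^2}.
So e_{113}(P',Q') = 13576733401236 + 18564372079929*t.
Raise to 80: e(P,Q) = 16401715408236 + 14982841811197*t in mu_{113}.

16401715408236 + 14982841811197*t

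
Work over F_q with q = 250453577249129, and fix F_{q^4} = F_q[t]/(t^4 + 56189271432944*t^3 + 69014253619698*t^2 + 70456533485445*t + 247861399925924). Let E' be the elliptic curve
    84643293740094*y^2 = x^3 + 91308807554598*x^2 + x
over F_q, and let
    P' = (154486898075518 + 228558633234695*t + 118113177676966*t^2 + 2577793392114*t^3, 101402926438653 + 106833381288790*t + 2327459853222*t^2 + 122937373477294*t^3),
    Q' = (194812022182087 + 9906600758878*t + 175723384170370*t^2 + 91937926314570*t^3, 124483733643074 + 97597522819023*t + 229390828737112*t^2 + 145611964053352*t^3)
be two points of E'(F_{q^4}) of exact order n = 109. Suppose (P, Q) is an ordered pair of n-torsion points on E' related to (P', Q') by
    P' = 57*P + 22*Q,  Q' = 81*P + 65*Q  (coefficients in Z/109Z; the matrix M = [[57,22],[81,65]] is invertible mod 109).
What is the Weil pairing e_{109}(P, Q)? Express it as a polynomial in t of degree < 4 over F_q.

141344957080156 + 40875580445372*t + 120158452703953*t^2 + 97686363149865*t^3

Since e_{109}(P,P)=e_{109}(Q,Q)=1 and e_{109}(Q,P)=e_{109}(P,Q)^{-1}, expanding e_{109}(57*P + 22*Q,81*P + 65*Q) leaves e(P,Q)^det(M).
57*65 - 22*81 = 1923; reduced mod 109: det = 70, inverse 95.
(x,y)|->(121237280240049x+136699668575190,121237280240049y) sends E' to y^2=x^3+165740726280106*x+53905582317705.
7-bit Miller (1101101) on E'/F_{250453577249129} with a'=165740726280106, b'=53905582317705: accumulate tangent/chord ratios at Q'+S and P'+S'.
Miller gives e_{109}(P',Q') = 110733217510544 + 170065248665645*t + 185428230890485*t^2 + 69781306061564*t^3 in F_{250453577249129^4}.
Finally e_{109}(P,Q) = 141344957080156 + 40875580445372*t + 120158452703953*t^2 + 97686363149865*t^3.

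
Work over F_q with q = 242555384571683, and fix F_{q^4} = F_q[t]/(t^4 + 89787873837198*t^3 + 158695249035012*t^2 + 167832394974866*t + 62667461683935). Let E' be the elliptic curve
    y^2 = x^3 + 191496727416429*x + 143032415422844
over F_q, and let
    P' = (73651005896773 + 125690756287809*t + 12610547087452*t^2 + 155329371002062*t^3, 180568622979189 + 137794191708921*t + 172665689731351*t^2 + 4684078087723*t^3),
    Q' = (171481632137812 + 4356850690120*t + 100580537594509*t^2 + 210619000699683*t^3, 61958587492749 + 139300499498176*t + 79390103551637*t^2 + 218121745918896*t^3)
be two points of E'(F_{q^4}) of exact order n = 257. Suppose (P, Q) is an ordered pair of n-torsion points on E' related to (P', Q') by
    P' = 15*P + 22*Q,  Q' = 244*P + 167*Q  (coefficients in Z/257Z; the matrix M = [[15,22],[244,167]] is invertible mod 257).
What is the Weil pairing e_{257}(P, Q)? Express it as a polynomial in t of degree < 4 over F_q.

241912427242946 + 73065272411224*t + 206633702286510*t^2 + 50867245068872*t^3

Since e_{257}(P,P)=e_{257}(Q,Q)=1 and e_{257}(Q,P)=e_{257}(P,Q)^{-1}, expanding e_{257}(15*P + 22*Q,244*P + 167*Q) leaves e(P,Q)^det(M).
det M = 15*167 - 22*244 = -2863 = 221 (mod 257); 221^{-1} = 207 (mod 257).
Build f_{257,P'} and f_{257,Q'} via the 9-bit ladder of 257=100000001_2; evaluate at shifted divisors; quotient in F_{242555384571683^4}.
f_P(D_Q)/f_Q(D_P) = 45690550116927 + 2326665179357*t + 1986706719556*t^2 + 240297433094945*t^3.
e_{257}(P,Q) = (45690550116927 + 2326665179357*t + 1986706719556*t^2 + 240297433094945*t^3)^{207} = 241912427242946 + 73065272411224*t + 206633702286510*t^2 + 50867245068872*t^3.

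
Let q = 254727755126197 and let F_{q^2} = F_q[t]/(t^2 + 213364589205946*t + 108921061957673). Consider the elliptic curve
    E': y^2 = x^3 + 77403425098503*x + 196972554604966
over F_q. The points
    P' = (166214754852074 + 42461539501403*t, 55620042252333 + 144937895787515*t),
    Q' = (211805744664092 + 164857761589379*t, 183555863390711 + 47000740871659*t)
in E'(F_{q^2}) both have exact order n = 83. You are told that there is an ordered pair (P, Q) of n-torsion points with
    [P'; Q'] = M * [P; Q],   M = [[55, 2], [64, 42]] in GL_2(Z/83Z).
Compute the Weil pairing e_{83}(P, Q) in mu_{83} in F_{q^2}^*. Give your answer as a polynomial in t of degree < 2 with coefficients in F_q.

e_{83}(aP+bQ,cP+dQ) = e_{83}(P,Q)^(ad-bc); with (a,b,c,d)=(55,2,64,42) this gives the det-83 law.
Hence e(P,Q) = e(P',Q')^{45} where 45 = 24^{-1} mod 83.
Miller loop for e_{83} over F_{254727755126197^2}: bits of 83 = 1010011; 6 double steps + 3 add steps, l/v at each.
The quotient is 34990704304194 + 122778926695256*t.
Thus e_{83}(P,Q) = 113367728930148 + 6770011666093*t.

113367728930148 + 6770011666093*t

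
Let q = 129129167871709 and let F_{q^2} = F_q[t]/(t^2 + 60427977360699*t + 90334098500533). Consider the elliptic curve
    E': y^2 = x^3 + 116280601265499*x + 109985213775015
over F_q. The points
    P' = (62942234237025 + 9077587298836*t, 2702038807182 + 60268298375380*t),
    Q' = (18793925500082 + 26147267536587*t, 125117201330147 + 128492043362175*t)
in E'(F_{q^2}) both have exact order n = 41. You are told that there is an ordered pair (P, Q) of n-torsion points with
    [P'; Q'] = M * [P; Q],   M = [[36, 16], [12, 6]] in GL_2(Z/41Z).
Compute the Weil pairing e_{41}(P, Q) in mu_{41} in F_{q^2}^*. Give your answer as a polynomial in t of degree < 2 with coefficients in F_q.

124277463330860 + 52809358991920*t

Since e_{41}(P,P)=e_{41}(Q,Q)=1 and e_{41}(Q,P)=e_{41}(P,Q)^{-1}, expanding e_{41}(36*P + 16*Q,12*P + 6*Q) leaves e(P,Q)^det(M).
Inverting 24 mod 41: 12. Thus e_{41}(P,Q) = e(P',Q')^{12}.
Build f_{41,P'} and f_{41,Q'} via the 6-bit ladder of 41=101001_2; evaluate at shifted divisors; quotient in F_{129129167871709^2}.
f_P(D_Q)/f_Q(D_P) = 70995765500968 + 115787356509194*t.
e_{41}(P,Q) = (70995765500968 + 115787356509194*t)^{12} = 124277463330860 + 52809358991920*t.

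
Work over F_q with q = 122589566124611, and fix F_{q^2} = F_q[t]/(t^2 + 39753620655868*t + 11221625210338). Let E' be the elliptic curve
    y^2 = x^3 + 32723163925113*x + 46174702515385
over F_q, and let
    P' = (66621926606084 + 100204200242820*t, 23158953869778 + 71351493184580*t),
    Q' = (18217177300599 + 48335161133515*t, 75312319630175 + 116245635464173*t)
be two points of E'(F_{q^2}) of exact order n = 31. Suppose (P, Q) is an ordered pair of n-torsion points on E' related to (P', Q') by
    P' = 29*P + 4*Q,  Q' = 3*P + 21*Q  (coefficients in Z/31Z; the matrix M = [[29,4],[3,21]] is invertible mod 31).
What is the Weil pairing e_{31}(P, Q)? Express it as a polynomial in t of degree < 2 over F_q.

101905167018722 + 20204292298791*t

The 31-Weil pairing on E[31] over F_{122589566124611} is alternating-bilinear: e_{31}(P',Q') = e_{31}(P,Q)^det(M).
Inverting 8 mod 31: 4. Thus e_{31}(P,Q) = e(P',Q')^{4}.
Build f_{31,P'} and f_{31,Q'} via the 5-bit ladder of 31=11111_2; evaluate at shifted divisors; quotient in F_{122589566124611^2}.
The quotient is 37162016865431 + 86304213411744*t.
e_{31}(P,Q) = (37162016865431 + 86304213411744*t)^{4} = 101905167018722 + 20204292298791*t.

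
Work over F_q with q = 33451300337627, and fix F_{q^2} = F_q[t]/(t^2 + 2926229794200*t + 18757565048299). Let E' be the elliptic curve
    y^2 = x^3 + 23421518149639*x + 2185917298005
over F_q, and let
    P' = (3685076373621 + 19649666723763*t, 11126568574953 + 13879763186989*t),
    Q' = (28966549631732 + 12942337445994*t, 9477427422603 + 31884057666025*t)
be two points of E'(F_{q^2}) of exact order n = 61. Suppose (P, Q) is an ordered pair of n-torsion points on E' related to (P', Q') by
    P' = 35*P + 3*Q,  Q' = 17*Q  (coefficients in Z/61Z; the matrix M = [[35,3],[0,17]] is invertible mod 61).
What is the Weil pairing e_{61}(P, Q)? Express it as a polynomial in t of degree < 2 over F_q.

Under M = [[35,3],[0,17]] in GL_2(Z/61), e_{61}(P',Q') = e_{61}(P,Q)^(35*17-3*0 mod 61).
35*17 - 3*0 = 595; reduced mod 61: det = 46, inverse 4.
6-bit Miller (111101) on E'/F_{33451300337627} with a'=23421518149639, b'=2185917298005: accumulate tangent/chord ratios at Q'+S and P'+S'.
f_P(D_Q)/f_Q(D_P) = 20303767004913 + 21323438487381*t.
(20303767004913 + 21323438487381*t)^{4} mod (33451300337627,f) = 2750289577557 + 23903676067038*t.

2750289577557 + 23903676067038*t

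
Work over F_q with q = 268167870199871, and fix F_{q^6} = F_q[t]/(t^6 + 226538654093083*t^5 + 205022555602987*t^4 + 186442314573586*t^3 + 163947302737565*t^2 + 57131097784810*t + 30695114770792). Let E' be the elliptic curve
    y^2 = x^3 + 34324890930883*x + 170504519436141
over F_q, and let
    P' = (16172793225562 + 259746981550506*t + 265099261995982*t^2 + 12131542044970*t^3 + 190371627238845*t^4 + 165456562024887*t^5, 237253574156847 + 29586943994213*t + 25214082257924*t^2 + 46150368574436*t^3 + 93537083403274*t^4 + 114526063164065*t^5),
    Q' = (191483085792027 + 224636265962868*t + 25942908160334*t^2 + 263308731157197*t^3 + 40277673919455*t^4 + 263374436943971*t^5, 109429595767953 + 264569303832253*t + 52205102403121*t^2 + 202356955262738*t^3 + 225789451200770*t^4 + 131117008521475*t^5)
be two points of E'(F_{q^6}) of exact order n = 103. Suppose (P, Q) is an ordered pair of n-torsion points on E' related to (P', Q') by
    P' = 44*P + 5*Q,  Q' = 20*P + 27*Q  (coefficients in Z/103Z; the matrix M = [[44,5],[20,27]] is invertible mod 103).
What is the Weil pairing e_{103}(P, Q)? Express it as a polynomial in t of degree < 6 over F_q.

Under M = [[44,5],[20,27]] in GL_2(Z/103), e_{103}(P',Q') = e_{103}(P,Q)^(44*27-5*20 mod 103).
Inverting 58 mod 103: 16. Thus e_{103}(P,Q) = e(P',Q')^{16}.
Build f_{103,P'} and f_{103,Q'} via the 7-bit ladder of 103=1100111_2; evaluate at shifted divisors; quotient in F_{268167870199871^6}.
e_{103}(P',Q') = 85324580797802 + 266749388894762*t + 1701897145837*t^2 + 161805420256943*t^3 + 109626153950406*t^4 + 49494373543811*t^5.
Hence e(P,Q) = 167125115817731 + 142734344563986*t + 123115302456850*t^2 + 153812601181916*t^3 + 204676742551576*t^4 + 122870744912038*t^5 in F_{268167870199871^6}^*.

167125115817731 + 142734344563986*t + 123115302456850*t^2 + 153812601181916*t^3 + 204676742551576*t^4 + 122870744912038*t^5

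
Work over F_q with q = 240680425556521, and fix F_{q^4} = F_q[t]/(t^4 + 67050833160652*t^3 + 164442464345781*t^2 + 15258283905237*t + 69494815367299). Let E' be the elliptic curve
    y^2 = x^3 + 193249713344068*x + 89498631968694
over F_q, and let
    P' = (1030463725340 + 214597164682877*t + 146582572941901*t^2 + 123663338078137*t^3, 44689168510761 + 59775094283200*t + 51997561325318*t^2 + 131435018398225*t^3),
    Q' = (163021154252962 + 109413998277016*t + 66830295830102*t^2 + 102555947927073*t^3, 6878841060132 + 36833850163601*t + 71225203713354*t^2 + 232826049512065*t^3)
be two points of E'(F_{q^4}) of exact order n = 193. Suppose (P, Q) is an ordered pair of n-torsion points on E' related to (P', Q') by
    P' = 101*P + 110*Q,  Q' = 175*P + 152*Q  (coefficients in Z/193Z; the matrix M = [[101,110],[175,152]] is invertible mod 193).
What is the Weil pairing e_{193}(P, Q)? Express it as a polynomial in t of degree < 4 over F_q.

Under M = [[101,110],[175,152]] in GL_2(Z/193), e_{193}(P',Q') = e_{193}(P,Q)^(101*152-110*175 mod 193).
So e_{193}(P,Q) = e_{193}(P',Q')^{66}, since 155*66 = 1 mod 193.
n = 193 = (11000001)_2 (8 bits, wt 3); accumulate f_{193,P'}(Q'+S)/f_{193,P'}(S) along the 7-step ladder.
So e_{193}(P',Q') = 217833732739486 + 224675810606960*t + 169845103881237*t^2 + 208923223381968*t^3.
e_{193}(P,Q) = (217833732739486 + 224675810606960*t + 169845103881237*t^2 + 208923223381968*t^3)^{66} = 193817231105595 + 176543387040734*t + 30184059074042*t^2 + 27746596068095*t^3.

193817231105595 + 176543387040734*t + 30184059074042*t^2 + 27746596068095*t^3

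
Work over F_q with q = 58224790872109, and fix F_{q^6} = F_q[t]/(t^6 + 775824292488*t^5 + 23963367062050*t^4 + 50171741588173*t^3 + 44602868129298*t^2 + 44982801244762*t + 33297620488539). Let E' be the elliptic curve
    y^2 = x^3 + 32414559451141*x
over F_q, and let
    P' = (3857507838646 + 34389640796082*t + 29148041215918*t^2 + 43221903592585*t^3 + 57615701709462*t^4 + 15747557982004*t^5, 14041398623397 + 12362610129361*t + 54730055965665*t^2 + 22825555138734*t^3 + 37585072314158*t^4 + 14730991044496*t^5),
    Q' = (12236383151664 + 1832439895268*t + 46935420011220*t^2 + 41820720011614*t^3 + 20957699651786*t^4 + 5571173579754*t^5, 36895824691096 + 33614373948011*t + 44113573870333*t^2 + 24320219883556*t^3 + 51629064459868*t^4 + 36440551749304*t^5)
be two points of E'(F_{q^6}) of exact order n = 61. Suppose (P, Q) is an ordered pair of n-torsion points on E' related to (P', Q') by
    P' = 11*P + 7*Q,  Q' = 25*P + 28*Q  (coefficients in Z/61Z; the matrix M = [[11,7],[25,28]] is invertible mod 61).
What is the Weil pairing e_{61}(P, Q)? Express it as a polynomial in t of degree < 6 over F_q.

22452106496284 + 57596536308573*t + 11670254789453*t^2 + 14855958174934*t^3 + 42803005684412*t^4 + 21355092959137*t^5

Alternating bilinearity on E[61] (values in mu_{61} in F_{58224790872109^6}) gives e(P',Q') = e(P,Q)^det(M).
So e_{61}(P,Q) = e_{61}(P',Q')^{50}, since 11*50 = 1 mod 61.
Build f_{61,P'} and f_{61,Q'} via the 6-bit ladder of 61=111101_2; evaluate at shifted divisors; quotient in F_{58224790872109^6}.
Miller gives e_{61}(P',Q') = 46401914963191 + 26830155296949*t + 3427549632462*t^2 + 38228476326170*t^3 + 1731284659374*t^4 + 36967315294584*t^5 in F_{58224790872109^6}.
e_{61}(P,Q) = (46401914963191 + 26830155296949*t + 3427549632462*t^2 + 38228476326170*t^3 + 1731284659374*t^4 + 36967315294584*t^5)^{50} = 22452106496284 + 57596536308573*t + 11670254789453*t^2 + 14855958174934*t^3 + 42803005684412*t^4 + 21355092959137*t^5.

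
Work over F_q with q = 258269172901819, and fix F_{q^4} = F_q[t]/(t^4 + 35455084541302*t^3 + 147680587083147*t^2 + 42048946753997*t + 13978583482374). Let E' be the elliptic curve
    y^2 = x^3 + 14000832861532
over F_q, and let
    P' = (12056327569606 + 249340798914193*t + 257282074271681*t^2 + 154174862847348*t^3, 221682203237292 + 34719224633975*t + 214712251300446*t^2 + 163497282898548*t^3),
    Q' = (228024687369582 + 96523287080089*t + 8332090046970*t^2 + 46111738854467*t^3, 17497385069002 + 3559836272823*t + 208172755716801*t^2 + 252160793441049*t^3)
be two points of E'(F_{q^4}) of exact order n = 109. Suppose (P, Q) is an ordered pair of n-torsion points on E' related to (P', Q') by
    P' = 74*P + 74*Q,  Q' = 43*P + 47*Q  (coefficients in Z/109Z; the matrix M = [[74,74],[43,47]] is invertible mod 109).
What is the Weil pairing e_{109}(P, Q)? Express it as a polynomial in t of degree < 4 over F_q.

The 109-Weil pairing on E[109] over F_{258269172901819} is alternating-bilinear: e_{109}(P',Q') = e_{109}(P,Q)^det(M).
So e_{109}(P,Q) = e_{109}(P',Q')^{7}, since 78*7 = 1 mod 109.
7-bit Miller (1101101) on E'/F_{258269172901819} with a'=0, b'=14000832861532: accumulate tangent/chord ratios at Q'+S and P'+S'.
e_{109}(P',Q') = 59332266882544 + 117999287538777*t + 103704019494960*t^2 + 154786153285660*t^3.
Hence e(P,Q) = 243298884945824 + 227797712324535*t + 7466025073481*t^2 + 182295141541042*t^3 in F_{258269172901819^4}^*.

243298884945824 + 227797712324535*t + 7466025073481*t^2 + 182295141541042*t^3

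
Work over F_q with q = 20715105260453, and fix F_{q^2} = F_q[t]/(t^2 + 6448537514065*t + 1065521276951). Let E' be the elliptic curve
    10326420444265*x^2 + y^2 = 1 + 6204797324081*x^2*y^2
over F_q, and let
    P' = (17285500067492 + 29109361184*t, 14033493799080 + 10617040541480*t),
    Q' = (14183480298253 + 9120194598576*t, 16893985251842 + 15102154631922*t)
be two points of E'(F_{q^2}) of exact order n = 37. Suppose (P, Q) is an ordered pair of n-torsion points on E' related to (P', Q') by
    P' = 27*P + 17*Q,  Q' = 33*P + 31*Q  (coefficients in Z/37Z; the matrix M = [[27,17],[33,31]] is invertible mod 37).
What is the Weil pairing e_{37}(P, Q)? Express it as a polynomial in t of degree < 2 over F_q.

e_{37} is bilinear + alternating on E[37], so e_{37}(27*P + 17*Q, 33*P + 31*Q) = e_{37}(P,Q)^(27*31-17*33).
Hence e(P,Q) = e(P',Q')^{24} where 24 = 17^{-1} mod 37.
Map (x,y)_Ed via u=(1+y)/(1-y), v=(1+y)/((1-y)x) to Montgomery A=15097724411571,B=16195188981373; then to (a',b')=(9394648716638,8400306868379).
Double-and-add over 100101: 6-1 doublings, 3-1 additions; each step l_{T,T}/v_{2T} or l_{T,P'}/v at Q'+S for random S.
Miller gives e_{37}(P',Q') = 16497360697735 + 114198704680*t in F_{20715105260453^2}.
Thus e_{37}(P,Q) = 11867868572281 + 9020673272495*t.

11867868572281 + 9020673272495*t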